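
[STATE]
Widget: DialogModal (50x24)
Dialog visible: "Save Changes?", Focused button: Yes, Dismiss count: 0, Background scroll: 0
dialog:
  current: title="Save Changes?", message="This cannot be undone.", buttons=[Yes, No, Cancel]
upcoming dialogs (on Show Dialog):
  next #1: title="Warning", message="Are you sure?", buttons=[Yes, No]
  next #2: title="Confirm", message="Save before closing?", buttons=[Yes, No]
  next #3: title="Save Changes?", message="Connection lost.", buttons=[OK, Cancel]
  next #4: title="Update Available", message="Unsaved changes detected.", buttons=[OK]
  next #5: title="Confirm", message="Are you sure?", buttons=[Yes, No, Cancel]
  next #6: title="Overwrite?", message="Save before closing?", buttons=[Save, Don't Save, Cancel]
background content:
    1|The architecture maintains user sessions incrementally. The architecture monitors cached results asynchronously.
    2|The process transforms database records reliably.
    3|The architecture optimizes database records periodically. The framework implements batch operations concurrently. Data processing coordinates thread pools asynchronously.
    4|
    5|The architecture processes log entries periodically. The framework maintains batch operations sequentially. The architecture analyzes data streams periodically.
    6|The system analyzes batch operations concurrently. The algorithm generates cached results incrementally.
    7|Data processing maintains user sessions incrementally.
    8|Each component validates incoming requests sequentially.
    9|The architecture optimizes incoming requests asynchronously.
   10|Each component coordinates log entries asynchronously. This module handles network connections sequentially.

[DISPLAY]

The architecture maintains user sessions increment
The process transforms database records reliably. 
The architecture optimizes database records period
                                                  
The architecture processes log entries periodicall
The system analyzes batch operations concurrently.
Data processing maintains user sessions incrementa
Each component validates incoming requests sequent
The architecture optimizes incoming requests async
Each compone┌────────────────────────┐ asynchronou
            │     Save Changes?      │            
            │ This cannot be undone. │            
            │  [Yes]  No   Cancel    │            
            └────────────────────────┘            
                                                  
                                                  
                                                  
                                                  
                                                  
                                                  
                                                  
                                                  
                                                  
                                                  


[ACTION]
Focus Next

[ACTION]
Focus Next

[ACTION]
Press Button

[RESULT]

The architecture maintains user sessions increment
The process transforms database records reliably. 
The architecture optimizes database records period
                                                  
The architecture processes log entries periodicall
The system analyzes batch operations concurrently.
Data processing maintains user sessions incrementa
Each component validates incoming requests sequent
The architecture optimizes incoming requests async
Each component coordinates log entries asynchronou
                                                  
                                                  
                                                  
                                                  
                                                  
                                                  
                                                  
                                                  
                                                  
                                                  
                                                  
                                                  
                                                  
                                                  


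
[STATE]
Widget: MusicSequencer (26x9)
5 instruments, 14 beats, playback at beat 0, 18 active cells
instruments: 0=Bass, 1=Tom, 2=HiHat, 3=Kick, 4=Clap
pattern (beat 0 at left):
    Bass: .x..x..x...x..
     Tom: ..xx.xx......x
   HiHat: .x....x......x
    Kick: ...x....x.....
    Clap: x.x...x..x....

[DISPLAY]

      ▼1234567890123      
  Bass·█··█··█···█··      
   Tom··██·██······█      
 HiHat·█····█······█      
  Kick···█····█·····      
  Clap█·█···█··█····      
                          
                          
                          


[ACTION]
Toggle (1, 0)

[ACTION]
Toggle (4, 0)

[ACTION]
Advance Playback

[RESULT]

      0▼234567890123      
  Bass·█··█··█···█··      
   Tom█·██·██······█      
 HiHat·█····█······█      
  Kick···█····█·····      
  Clap··█···█··█····      
                          
                          
                          


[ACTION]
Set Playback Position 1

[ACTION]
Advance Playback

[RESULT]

      01▼34567890123      
  Bass·█··█··█···█··      
   Tom█·██·██······█      
 HiHat·█····█······█      
  Kick···█····█·····      
  Clap··█···█··█····      
                          
                          
                          


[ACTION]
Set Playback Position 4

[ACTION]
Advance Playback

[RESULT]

      01234▼67890123      
  Bass·█··█··█···█··      
   Tom█·██·██······█      
 HiHat·█····█······█      
  Kick···█····█·····      
  Clap··█···█··█····      
                          
                          
                          


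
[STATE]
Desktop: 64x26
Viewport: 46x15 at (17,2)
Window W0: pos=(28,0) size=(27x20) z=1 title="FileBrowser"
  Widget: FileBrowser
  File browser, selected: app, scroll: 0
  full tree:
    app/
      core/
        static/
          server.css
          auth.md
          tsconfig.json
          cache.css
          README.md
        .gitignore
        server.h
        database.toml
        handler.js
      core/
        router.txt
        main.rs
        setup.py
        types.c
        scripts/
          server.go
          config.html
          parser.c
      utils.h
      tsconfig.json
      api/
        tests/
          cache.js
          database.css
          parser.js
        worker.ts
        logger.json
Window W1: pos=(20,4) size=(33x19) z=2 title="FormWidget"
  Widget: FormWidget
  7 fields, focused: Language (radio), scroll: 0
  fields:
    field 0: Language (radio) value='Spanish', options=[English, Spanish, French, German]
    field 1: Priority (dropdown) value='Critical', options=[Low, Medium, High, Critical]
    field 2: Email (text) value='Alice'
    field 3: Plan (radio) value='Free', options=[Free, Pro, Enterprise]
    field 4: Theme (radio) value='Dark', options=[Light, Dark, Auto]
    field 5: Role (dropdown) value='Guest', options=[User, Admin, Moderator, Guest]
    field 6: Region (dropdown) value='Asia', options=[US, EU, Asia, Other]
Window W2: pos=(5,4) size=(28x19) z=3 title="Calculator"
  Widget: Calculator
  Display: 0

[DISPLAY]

           ┠─────────────────────────┨        
           ┃> [-] app/               ┃        
━━━━━━━━━━━━━━━┓━━━━━━━━━━━━━━━━━━━┓ ┃        
               ┃                   ┃ ┃        
───────────────┨───────────────────┨ ┃        
              0┃  ( ) English  (●) ┃ ┃        
─┬───┐         ┃  [Critical      ▼]┃ ┃        
 │ ÷ │         ┃  [Alice          ]┃ ┃        
─┼───┤         ┃  (●) Free  ( ) Pro┃ ┃        
 │ × │         ┃  ( ) Light  (●) Da┃ ┃        
─┼───┤         ┃  [Guest         ▼]┃ ┃        
 │ - │         ┃  [Asia          ▼]┃ ┃        
─┼───┤         ┃                   ┃ ┃        
 │ + │         ┃                   ┃ ┃        
─┼───┤         ┃                   ┃ ┃        


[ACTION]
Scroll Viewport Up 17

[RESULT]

           ┏━━━━━━━━━━━━━━━━━━━━━━━━━┓        
           ┃ FileBrowser             ┃        
           ┠─────────────────────────┨        
           ┃> [-] app/               ┃        
━━━━━━━━━━━━━━━┓━━━━━━━━━━━━━━━━━━━┓ ┃        
               ┃                   ┃ ┃        
───────────────┨───────────────────┨ ┃        
              0┃  ( ) English  (●) ┃ ┃        
─┬───┐         ┃  [Critical      ▼]┃ ┃        
 │ ÷ │         ┃  [Alice          ]┃ ┃        
─┼───┤         ┃  (●) Free  ( ) Pro┃ ┃        
 │ × │         ┃  ( ) Light  (●) Da┃ ┃        
─┼───┤         ┃  [Guest         ▼]┃ ┃        
 │ - │         ┃  [Asia          ▼]┃ ┃        
─┼───┤         ┃                   ┃ ┃        


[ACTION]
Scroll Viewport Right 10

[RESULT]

          ┏━━━━━━━━━━━━━━━━━━━━━━━━━┓         
          ┃ FileBrowser             ┃         
          ┠─────────────────────────┨         
          ┃> [-] app/               ┃         
━━━━━━━━━━━━━━┓━━━━━━━━━━━━━━━━━━━┓ ┃         
              ┃                   ┃ ┃         
──────────────┨───────────────────┨ ┃         
             0┃  ( ) English  (●) ┃ ┃         
┬───┐         ┃  [Critical      ▼]┃ ┃         
│ ÷ │         ┃  [Alice          ]┃ ┃         
┼───┤         ┃  (●) Free  ( ) Pro┃ ┃         
│ × │         ┃  ( ) Light  (●) Da┃ ┃         
┼───┤         ┃  [Guest         ▼]┃ ┃         
│ - │         ┃  [Asia          ▼]┃ ┃         
┼───┤         ┃                   ┃ ┃         


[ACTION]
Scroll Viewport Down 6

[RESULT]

──────────────┨───────────────────┨ ┃         
             0┃  ( ) English  (●) ┃ ┃         
┬───┐         ┃  [Critical      ▼]┃ ┃         
│ ÷ │         ┃  [Alice          ]┃ ┃         
┼───┤         ┃  (●) Free  ( ) Pro┃ ┃         
│ × │         ┃  ( ) Light  (●) Da┃ ┃         
┼───┤         ┃  [Guest         ▼]┃ ┃         
│ - │         ┃  [Asia          ▼]┃ ┃         
┼───┤         ┃                   ┃ ┃         
│ + │         ┃                   ┃ ┃         
┼───┤         ┃                   ┃ ┃         
│ M+│         ┃                   ┃ ┃         
┴───┘         ┃                   ┃ ┃         
              ┃                   ┃━┛         
              ┃                   ┃           


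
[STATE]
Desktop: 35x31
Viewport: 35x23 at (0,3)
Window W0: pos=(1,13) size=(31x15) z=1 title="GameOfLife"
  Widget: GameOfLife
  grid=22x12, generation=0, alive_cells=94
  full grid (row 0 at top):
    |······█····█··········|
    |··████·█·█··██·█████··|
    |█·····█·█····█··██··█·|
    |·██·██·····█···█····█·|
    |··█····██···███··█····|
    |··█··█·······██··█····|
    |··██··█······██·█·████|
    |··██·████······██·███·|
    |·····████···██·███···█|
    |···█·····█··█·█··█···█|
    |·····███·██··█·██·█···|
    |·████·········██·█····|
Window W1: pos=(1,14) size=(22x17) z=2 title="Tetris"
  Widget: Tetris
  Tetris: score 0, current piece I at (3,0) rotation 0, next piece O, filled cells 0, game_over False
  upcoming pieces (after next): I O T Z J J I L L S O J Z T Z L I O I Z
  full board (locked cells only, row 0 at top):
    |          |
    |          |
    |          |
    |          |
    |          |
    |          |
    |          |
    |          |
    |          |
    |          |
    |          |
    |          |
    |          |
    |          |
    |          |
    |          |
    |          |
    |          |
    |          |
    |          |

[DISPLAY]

                                   
                                   
                                   
                                   
                                   
                                   
                                   
                                   
                                   
                                   
 ┏━━━━━━━━━━━━━━━━━━━━━━━━━━━━━┓   
 ┏━━━━━━━━━━━━━━━━━━━━┓        ┃   
 ┃ Tetris             ┃────────┨   
 ┠────────────────────┨        ┃   
 ┃          │Next:    ┃·       ┃   
 ┃          │▓▓       ┃·       ┃   
 ┃          │▓▓       ┃·       ┃   
 ┃          │         ┃·       ┃   
 ┃          │         ┃·       ┃   
 ┃          │         ┃█       ┃   
 ┃          │Score:   ┃·       ┃   
 ┃          │0        ┃█       ┃   
 ┃          │         ┃█       ┃   


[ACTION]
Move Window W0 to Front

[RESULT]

                                   
                                   
                                   
                                   
                                   
                                   
                                   
                                   
                                   
                                   
 ┏━━━━━━━━━━━━━━━━━━━━━━━━━━━━━┓   
 ┃ GameOfLife                  ┃   
 ┠─────────────────────────────┨   
 ┃Gen: 0                       ┃   
 ┃··████·█·█··██·█████··       ┃   
 ┃█·····█·█····█··██··█·       ┃   
 ┃·██·██·····█···█····█·       ┃   
 ┃··█····██···███··█····       ┃   
 ┃··█··█·······██··█····       ┃   
 ┃··██··█······██·█·████       ┃   
 ┃··██·████······██·███·       ┃   
 ┃·····████···██·███···█       ┃   
 ┃···█·····█··█·█··█···█       ┃   


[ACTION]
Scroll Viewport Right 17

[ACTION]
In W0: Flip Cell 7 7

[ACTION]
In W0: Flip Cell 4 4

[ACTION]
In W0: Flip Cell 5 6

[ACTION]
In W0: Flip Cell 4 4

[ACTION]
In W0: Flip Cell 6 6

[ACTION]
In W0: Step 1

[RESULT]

                                   
                                   
                                   
                                   
                                   
                                   
                                   
                                   
                                   
                                   
 ┏━━━━━━━━━━━━━━━━━━━━━━━━━━━━━┓   
 ┃ GameOfLife                  ┃   
 ┠─────────────────────────────┨   
 ┃Gen: 1                       ┃   
 ┃···███·██···████··██··       ┃   
 ┃······███····█······█·       ┃   
 ┃·███·██·█······█·█····       ┃   
 ┃··█·█··█····█··██·····       ┃   
 ┃·██···██········██·██·       ┃   
 ┃·█·····█·····█··█····█       ┃   
 ┃··██·█··█···█·········       ┃   
 ┃··██·█··██··██·····█·█       ┃   
 ┃····█····████·····█···       ┃   


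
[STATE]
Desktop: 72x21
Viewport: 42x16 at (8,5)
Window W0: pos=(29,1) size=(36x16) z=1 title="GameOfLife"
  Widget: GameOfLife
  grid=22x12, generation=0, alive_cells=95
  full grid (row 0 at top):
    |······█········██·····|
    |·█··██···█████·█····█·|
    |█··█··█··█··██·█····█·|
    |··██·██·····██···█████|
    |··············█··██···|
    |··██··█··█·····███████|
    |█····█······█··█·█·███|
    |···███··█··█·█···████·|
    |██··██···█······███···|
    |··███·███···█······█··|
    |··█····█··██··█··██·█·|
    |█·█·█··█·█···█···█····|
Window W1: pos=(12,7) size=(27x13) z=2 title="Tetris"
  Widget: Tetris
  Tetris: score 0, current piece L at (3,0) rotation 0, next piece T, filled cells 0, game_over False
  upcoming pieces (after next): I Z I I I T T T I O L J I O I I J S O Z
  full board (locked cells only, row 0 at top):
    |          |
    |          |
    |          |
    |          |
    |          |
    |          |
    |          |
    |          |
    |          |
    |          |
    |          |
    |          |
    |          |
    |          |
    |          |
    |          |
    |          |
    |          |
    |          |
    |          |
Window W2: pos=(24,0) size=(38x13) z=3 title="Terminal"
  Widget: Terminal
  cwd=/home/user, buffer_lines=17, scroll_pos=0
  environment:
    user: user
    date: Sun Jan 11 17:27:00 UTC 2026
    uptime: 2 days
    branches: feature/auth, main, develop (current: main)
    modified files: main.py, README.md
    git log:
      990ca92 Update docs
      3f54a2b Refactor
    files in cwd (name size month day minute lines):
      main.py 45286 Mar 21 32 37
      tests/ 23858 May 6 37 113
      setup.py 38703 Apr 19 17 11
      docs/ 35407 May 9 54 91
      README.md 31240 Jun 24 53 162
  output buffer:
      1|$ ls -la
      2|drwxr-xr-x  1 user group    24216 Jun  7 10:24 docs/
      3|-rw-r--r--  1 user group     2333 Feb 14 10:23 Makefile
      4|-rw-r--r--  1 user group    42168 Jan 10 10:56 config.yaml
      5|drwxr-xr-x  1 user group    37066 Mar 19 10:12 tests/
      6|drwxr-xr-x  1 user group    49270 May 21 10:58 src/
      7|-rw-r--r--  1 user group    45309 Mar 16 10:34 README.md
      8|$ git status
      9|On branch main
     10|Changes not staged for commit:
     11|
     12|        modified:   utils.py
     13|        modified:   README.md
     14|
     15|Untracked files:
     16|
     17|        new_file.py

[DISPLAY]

                ┃-rw-r--r--  1 user group 
                ┃-rw-r--r--  1 user group 
    ┏━━━━━━━━━━━┃drwxr-xr-x  1 user group 
    ┃ Tetris    ┃drwxr-xr-x  1 user group 
    ┠───────────┃-rw-r--r--  1 user group 
    ┃          │┃$ git status             
    ┃          │┃On branch main           
    ┃          │┗━━━━━━━━━━━━━━━━━━━━━━━━━
    ┃          │              ┃█······███·
    ┃          │              ┃···█······█
    ┃          │              ┃·██··█··██·
    ┃          │Score:        ┃━━━━━━━━━━━
    ┃          │0             ┃           
    ┃          │              ┃           
    ┗━━━━━━━━━━━━━━━━━━━━━━━━━┛           
                                          


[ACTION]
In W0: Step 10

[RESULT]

                ┃-rw-r--r--  1 user group 
                ┃-rw-r--r--  1 user group 
    ┏━━━━━━━━━━━┃drwxr-xr-x  1 user group 
    ┃ Tetris    ┃drwxr-xr-x  1 user group 
    ┠───────────┃-rw-r--r--  1 user group 
    ┃          │┃$ git status             
    ┃          │┃On branch main           
    ┃          │┗━━━━━━━━━━━━━━━━━━━━━━━━━
    ┃          │              ┃···········
    ┃          │              ┃···········
    ┃          │              ┃···········
    ┃          │Score:        ┃━━━━━━━━━━━
    ┃          │0             ┃           
    ┃          │              ┃           
    ┗━━━━━━━━━━━━━━━━━━━━━━━━━┛           
                                          


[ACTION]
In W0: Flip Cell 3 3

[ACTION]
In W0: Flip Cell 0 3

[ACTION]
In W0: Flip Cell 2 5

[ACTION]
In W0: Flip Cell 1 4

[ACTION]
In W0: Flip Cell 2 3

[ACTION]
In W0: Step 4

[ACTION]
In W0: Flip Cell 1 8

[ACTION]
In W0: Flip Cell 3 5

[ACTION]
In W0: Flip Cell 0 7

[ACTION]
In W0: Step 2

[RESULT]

                ┃-rw-r--r--  1 user group 
                ┃-rw-r--r--  1 user group 
    ┏━━━━━━━━━━━┃drwxr-xr-x  1 user group 
    ┃ Tetris    ┃drwxr-xr-x  1 user group 
    ┠───────────┃-rw-r--r--  1 user group 
    ┃          │┃$ git status             
    ┃          │┃On branch main           
    ┃          │┗━━━━━━━━━━━━━━━━━━━━━━━━━
    ┃          │              ┃·····█·····
    ┃          │              ┃···········
    ┃          │              ┃···········
    ┃          │Score:        ┃━━━━━━━━━━━
    ┃          │0             ┃           
    ┃          │              ┃           
    ┗━━━━━━━━━━━━━━━━━━━━━━━━━┛           
                                          


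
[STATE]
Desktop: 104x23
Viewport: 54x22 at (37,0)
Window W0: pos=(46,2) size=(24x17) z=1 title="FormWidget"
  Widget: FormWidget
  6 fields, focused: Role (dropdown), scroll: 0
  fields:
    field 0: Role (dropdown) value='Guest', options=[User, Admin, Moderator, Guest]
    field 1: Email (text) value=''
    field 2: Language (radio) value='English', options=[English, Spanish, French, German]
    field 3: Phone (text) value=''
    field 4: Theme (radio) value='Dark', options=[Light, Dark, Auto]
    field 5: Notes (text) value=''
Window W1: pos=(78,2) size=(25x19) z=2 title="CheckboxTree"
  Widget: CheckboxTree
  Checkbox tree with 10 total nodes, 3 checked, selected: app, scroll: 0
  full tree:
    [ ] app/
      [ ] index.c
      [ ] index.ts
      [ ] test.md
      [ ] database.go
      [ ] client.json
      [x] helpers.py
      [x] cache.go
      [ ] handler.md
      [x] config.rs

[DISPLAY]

                                                      
                                                      
         ┏━━━━━━━━━━━━━━━━━━━━━━┓        ┏━━━━━━━━━━━━
         ┃ FormWidget           ┃        ┃ CheckboxTre
         ┠──────────────────────┨        ┠────────────
         ┃> Role:       [Guest▼]┃        ┃>[-] app/   
         ┃  Email:      [      ]┃        ┃   [ ] index
         ┃  Language:   (●) Engl┃        ┃   [ ] index
         ┃  Phone:      [      ]┃        ┃   [ ] test.
         ┃  Theme:      ( ) Ligh┃        ┃   [ ] datab
         ┃  Notes:      [      ]┃        ┃   [ ] clien
         ┃                      ┃        ┃   [x] helpe
         ┃                      ┃        ┃   [x] cache
         ┃                      ┃        ┃   [ ] handl
         ┃                      ┃        ┃   [x] confi
         ┃                      ┃        ┃            
         ┃                      ┃        ┃            
         ┃                      ┃        ┃            
         ┗━━━━━━━━━━━━━━━━━━━━━━┛        ┃            
                                         ┃            
                                         ┗━━━━━━━━━━━━
                                                      


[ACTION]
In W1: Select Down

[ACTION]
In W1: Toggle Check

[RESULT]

                                                      
                                                      
         ┏━━━━━━━━━━━━━━━━━━━━━━┓        ┏━━━━━━━━━━━━
         ┃ FormWidget           ┃        ┃ CheckboxTre
         ┠──────────────────────┨        ┠────────────
         ┃> Role:       [Guest▼]┃        ┃ [-] app/   
         ┃  Email:      [      ]┃        ┃>  [x] index
         ┃  Language:   (●) Engl┃        ┃   [ ] index
         ┃  Phone:      [      ]┃        ┃   [ ] test.
         ┃  Theme:      ( ) Ligh┃        ┃   [ ] datab
         ┃  Notes:      [      ]┃        ┃   [ ] clien
         ┃                      ┃        ┃   [x] helpe
         ┃                      ┃        ┃   [x] cache
         ┃                      ┃        ┃   [ ] handl
         ┃                      ┃        ┃   [x] confi
         ┃                      ┃        ┃            
         ┃                      ┃        ┃            
         ┃                      ┃        ┃            
         ┗━━━━━━━━━━━━━━━━━━━━━━┛        ┃            
                                         ┃            
                                         ┗━━━━━━━━━━━━
                                                      


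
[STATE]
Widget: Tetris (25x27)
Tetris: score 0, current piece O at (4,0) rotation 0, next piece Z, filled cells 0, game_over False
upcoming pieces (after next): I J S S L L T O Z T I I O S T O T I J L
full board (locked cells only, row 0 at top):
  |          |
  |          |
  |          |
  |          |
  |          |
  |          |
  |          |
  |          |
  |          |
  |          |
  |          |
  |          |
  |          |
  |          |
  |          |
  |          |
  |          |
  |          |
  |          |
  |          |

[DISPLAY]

    ▓▓    │Next:         
    ▓▓    │▓▓            
          │ ▓▓           
          │              
          │              
          │              
          │Score:        
          │0             
          │              
          │              
          │              
          │              
          │              
          │              
          │              
          │              
          │              
          │              
          │              
          │              
          │              
          │              
          │              
          │              
          │              
          │              
          │              


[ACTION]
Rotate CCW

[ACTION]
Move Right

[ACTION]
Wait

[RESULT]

          │Next:         
     ▓▓   │▓▓            
     ▓▓   │ ▓▓           
          │              
          │              
          │              
          │Score:        
          │0             
          │              
          │              
          │              
          │              
          │              
          │              
          │              
          │              
          │              
          │              
          │              
          │              
          │              
          │              
          │              
          │              
          │              
          │              
          │              


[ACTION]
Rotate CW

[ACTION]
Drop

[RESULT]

          │Next:         
          │▓▓            
     ▓▓   │ ▓▓           
     ▓▓   │              
          │              
          │              
          │Score:        
          │0             
          │              
          │              
          │              
          │              
          │              
          │              
          │              
          │              
          │              
          │              
          │              
          │              
          │              
          │              
          │              
          │              
          │              
          │              
          │              


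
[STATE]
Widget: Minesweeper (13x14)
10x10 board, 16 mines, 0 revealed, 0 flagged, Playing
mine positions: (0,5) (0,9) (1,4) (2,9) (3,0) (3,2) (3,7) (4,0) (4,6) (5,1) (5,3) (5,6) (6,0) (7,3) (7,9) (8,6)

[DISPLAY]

■■■■■■■■■■   
■■■■■■■■■■   
■■■■■■■■■■   
■■■■■■■■■■   
■■■■■■■■■■   
■■■■■■■■■■   
■■■■■■■■■■   
■■■■■■■■■■   
■■■■■■■■■■   
■■■■■■■■■■   
             
             
             
             


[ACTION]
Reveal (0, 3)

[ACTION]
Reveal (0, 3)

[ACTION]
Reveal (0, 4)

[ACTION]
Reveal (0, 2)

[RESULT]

   12■■■■■   
   1■■■■■■   
1212■■■■■■   
■■■■■■■■■■   
■■■■■■■■■■   
■■■■■■■■■■   
■■■■■■■■■■   
■■■■■■■■■■   
■■■■■■■■■■   
■■■■■■■■■■   
             
             
             
             


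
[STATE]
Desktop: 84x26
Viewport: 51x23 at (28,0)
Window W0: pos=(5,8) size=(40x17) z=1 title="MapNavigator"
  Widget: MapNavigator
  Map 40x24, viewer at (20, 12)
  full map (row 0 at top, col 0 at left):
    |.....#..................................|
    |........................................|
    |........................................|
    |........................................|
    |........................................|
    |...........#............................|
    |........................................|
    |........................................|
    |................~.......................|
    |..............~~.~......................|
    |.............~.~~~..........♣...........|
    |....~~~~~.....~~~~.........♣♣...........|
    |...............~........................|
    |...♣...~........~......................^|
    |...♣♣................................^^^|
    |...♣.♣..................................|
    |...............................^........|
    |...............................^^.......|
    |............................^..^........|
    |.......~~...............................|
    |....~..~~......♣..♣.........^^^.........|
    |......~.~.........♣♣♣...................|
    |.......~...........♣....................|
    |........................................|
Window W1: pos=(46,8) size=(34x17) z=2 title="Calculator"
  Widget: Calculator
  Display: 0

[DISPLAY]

                                                   
                                                   
                                                   
                                                   
                                                   
                                                   
                                                   
                                                   
━━━━━━━━━━━━━━━━┓ ┏━━━━━━━━━━━━━━━━━━━━━━━━━━━━━━━━
                ┃ ┃ Calculator                     
────────────────┨ ┠────────────────────────────────
................┃ ┃                               0
................┃ ┃┌───┬───┬───┬───┐               
................┃ ┃│ 7 │ 8 │ 9 │ ÷ │               
................┃ ┃├───┼───┼───┼───┤               
.....♣..........┃ ┃│ 4 │ 5 │ 6 │ × │               
....♣♣..........┃ ┃├───┼───┼───┼───┤               
................┃ ┃│ 1 │ 2 │ 3 │ - │               
................┃ ┃├───┼───┼───┼───┤               
..............^^┃ ┃│ 0 │ . │ = │ + │               
................┃ ┃├───┼───┼───┼───┤               
........^.......┃ ┃│ C │ MC│ MR│ M+│               
........^^......┃ ┃└───┴───┴───┴───┘               


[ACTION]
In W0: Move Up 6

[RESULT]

                                                   
                                                   
                                                   
                                                   
                                                   
                                                   
                                                   
                                                   
━━━━━━━━━━━━━━━━┓ ┏━━━━━━━━━━━━━━━━━━━━━━━━━━━━━━━━
                ┃ ┃ Calculator                     
────────────────┨ ┠────────────────────────────────
................┃ ┃                               0
................┃ ┃┌───┬───┬───┬───┐               
................┃ ┃│ 7 │ 8 │ 9 │ ÷ │               
................┃ ┃├───┼───┼───┼───┤               
................┃ ┃│ 4 │ 5 │ 6 │ × │               
................┃ ┃├───┼───┼───┼───┤               
................┃ ┃│ 1 │ 2 │ 3 │ - │               
................┃ ┃├───┼───┼───┼───┤               
................┃ ┃│ 0 │ . │ = │ + │               
................┃ ┃├───┼───┼───┼───┤               
.....♣..........┃ ┃│ C │ MC│ MR│ M+│               
....♣♣..........┃ ┃└───┴───┴───┴───┘               


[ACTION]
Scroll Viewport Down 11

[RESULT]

                                                   
                                                   
                                                   
                                                   
                                                   
━━━━━━━━━━━━━━━━┓ ┏━━━━━━━━━━━━━━━━━━━━━━━━━━━━━━━━
                ┃ ┃ Calculator                     
────────────────┨ ┠────────────────────────────────
................┃ ┃                               0
................┃ ┃┌───┬───┬───┬───┐               
................┃ ┃│ 7 │ 8 │ 9 │ ÷ │               
................┃ ┃├───┼───┼───┼───┤               
................┃ ┃│ 4 │ 5 │ 6 │ × │               
................┃ ┃├───┼───┼───┼───┤               
................┃ ┃│ 1 │ 2 │ 3 │ - │               
................┃ ┃├───┼───┼───┼───┤               
................┃ ┃│ 0 │ . │ = │ + │               
................┃ ┃├───┼───┼───┼───┤               
.....♣..........┃ ┃│ C │ MC│ MR│ M+│               
....♣♣..........┃ ┃└───┴───┴───┴───┘               
................┃ ┃                                
━━━━━━━━━━━━━━━━┛ ┗━━━━━━━━━━━━━━━━━━━━━━━━━━━━━━━━
                                                   


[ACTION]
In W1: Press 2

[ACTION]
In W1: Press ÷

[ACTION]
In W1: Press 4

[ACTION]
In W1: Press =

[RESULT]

                                                   
                                                   
                                                   
                                                   
                                                   
━━━━━━━━━━━━━━━━┓ ┏━━━━━━━━━━━━━━━━━━━━━━━━━━━━━━━━
                ┃ ┃ Calculator                     
────────────────┨ ┠────────────────────────────────
................┃ ┃                             0.5
................┃ ┃┌───┬───┬───┬───┐               
................┃ ┃│ 7 │ 8 │ 9 │ ÷ │               
................┃ ┃├───┼───┼───┼───┤               
................┃ ┃│ 4 │ 5 │ 6 │ × │               
................┃ ┃├───┼───┼───┼───┤               
................┃ ┃│ 1 │ 2 │ 3 │ - │               
................┃ ┃├───┼───┼───┼───┤               
................┃ ┃│ 0 │ . │ = │ + │               
................┃ ┃├───┼───┼───┼───┤               
.....♣..........┃ ┃│ C │ MC│ MR│ M+│               
....♣♣..........┃ ┃└───┴───┴───┴───┘               
................┃ ┃                                
━━━━━━━━━━━━━━━━┛ ┗━━━━━━━━━━━━━━━━━━━━━━━━━━━━━━━━
                                                   


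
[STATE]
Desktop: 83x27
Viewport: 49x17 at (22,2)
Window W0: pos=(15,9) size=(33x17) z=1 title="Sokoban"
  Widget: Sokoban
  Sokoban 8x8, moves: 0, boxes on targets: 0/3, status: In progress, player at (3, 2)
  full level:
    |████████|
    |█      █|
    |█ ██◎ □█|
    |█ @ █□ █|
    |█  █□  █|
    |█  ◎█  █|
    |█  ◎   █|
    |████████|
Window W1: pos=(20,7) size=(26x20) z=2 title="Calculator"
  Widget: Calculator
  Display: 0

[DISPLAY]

                                                 
                                                 
                                                 
                                                 
                                                 
━━━━━━━━━━━━━━━━━━━━━━━┓                         
Calculator             ┃                         
───────────────────────┨━┓                       
                      0┃ ┃                       
───┬───┬───┬───┐       ┃─┨                       
 7 │ 8 │ 9 │ ÷ │       ┃ ┃                       
───┼───┼───┼───┤       ┃ ┃                       
 4 │ 5 │ 6 │ × │       ┃ ┃                       
───┼───┼───┼───┤       ┃ ┃                       
 1 │ 2 │ 3 │ - │       ┃ ┃                       
───┼───┼───┼───┤       ┃ ┃                       
 0 │ . │ = │ + │       ┃ ┃                       


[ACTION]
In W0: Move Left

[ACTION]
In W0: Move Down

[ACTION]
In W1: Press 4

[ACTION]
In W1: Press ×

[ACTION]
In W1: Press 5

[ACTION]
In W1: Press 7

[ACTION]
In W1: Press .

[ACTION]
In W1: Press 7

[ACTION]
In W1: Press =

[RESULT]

                                                 
                                                 
                                                 
                                                 
                                                 
━━━━━━━━━━━━━━━━━━━━━━━┓                         
Calculator             ┃                         
───────────────────────┨━┓                       
                  230.8┃ ┃                       
───┬───┬───┬───┐       ┃─┨                       
 7 │ 8 │ 9 │ ÷ │       ┃ ┃                       
───┼───┼───┼───┤       ┃ ┃                       
 4 │ 5 │ 6 │ × │       ┃ ┃                       
───┼───┼───┼───┤       ┃ ┃                       
 1 │ 2 │ 3 │ - │       ┃ ┃                       
───┼───┼───┼───┤       ┃ ┃                       
 0 │ . │ = │ + │       ┃ ┃                       
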